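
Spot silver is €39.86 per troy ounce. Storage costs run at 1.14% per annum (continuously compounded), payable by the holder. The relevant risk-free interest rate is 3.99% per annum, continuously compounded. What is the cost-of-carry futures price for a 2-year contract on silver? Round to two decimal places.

Net carry = r + u − y = 0.0399 + 0.0114 − 0.0000 = 0.0513
F = S·e^((r+u−y)T) = 39.86 · e^(0.0513 × 2) = 39.86 · e^0.102600
= 39.86 × 1.108048 = €44.17 per troy ounce

€44.17 per troy ounce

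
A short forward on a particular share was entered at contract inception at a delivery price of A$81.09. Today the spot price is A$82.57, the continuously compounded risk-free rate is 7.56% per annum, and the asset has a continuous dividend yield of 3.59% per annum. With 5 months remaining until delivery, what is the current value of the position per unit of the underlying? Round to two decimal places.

-A$2.77

Current fair forward for the remaining 5 months: F = S·e^((r − q)·T), (r − q) = 0.0756 − 0.0359 = 0.0397
F = 82.57 · e^(0.0397 × 5/12) = 82.57 × 1.016679 = 83.9472
Value of long forward = (F − K)·e^(−rT) = (83.9472 − 81.09) · e^(−0.0756·5/12)
= 2.8572 × 0.968991 = 2.77
Short position value = −(long value) = -A$2.77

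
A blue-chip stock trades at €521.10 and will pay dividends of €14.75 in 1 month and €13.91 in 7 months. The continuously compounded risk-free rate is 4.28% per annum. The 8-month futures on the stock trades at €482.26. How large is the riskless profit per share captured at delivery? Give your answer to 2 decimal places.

PV(dividends) I = 14.75·e^(−0.0428·1/12) + 13.91·e^(−0.0428·7/12) = 28.2645
Fair futures F* = (S − I)·e^(rT) = (521.10 − 28.2645)·e^0.028533 = 492.8355 × 1.028944 = 507.1001
Market €482.26 < fair 507.1001: forward underpriced → reverse cash-and-carry (short the stock, invest proceeds at r, pay the dividends, go long the forward).
Profit at T = |F_mkt − F*| = |482.26 − 507.1001| = €24.84 per share

€24.84 per share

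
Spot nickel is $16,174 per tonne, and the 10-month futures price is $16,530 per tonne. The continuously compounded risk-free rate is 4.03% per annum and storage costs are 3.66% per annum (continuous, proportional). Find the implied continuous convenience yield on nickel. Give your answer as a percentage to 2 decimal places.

F = S·e^((r+u−y)T) ⇒ (r+u−y) = ln(F/S)/T
ln(16530/16174) = 0.021772; /T ⇒ 0.026126
y = r + u − ln(F/S)/T = 0.0403 + 0.0366 − 0.026126 = 0.050774
y = 5.08%

5.08%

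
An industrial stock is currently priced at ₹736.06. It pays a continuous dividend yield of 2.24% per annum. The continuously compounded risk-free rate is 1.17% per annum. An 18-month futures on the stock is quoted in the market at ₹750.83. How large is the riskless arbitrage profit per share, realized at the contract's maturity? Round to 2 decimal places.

Fair futures: F* = S·e^(carry·T), with carry = (r − q) = 0.0117 − 0.0224 = -0.0107
F* = 736.06 · e^(-0.0107 × 18/12) = 736.06 · e^-0.016050 = 736.06 × 0.984078 = ₹724.3405
Market ₹750.83 > fair ₹724.3405: forward overpriced → cash-and-carry (buy spot, short the forward).
At maturity, profit = |F_mkt − F*| = |750.83 − 724.3405| = ₹26.49 per share

₹26.49 per share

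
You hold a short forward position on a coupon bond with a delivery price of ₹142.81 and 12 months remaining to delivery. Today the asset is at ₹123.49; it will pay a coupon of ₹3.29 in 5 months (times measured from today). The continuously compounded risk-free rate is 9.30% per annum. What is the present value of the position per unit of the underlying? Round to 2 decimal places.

₹9.80

PV(remaining coupons) I = 3.29·e^(−0.0930·5/12) = 3.1650
Current forward F = (S − I)·e^(rT) = (123.49 − 3.1650)·e^(0.0930·12/12) = 120.3250 × 1.097462 = 132.0521
Value (long) = (F − K)·e^(−rT) = (132.0521 − 142.81) × 0.911194 = -9.8025
Short position value = −(long value) = ₹9.80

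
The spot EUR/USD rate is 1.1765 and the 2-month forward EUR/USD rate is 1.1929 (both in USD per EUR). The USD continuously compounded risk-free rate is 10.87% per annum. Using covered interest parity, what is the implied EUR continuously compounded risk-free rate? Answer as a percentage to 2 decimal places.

F = S·e^((r_USD − r_EUR)T) ⇒ r_EUR = r_USD − ln(F/S)/T
ln(1.1929/1.1765) = 0.013843; /(2/12) = 0.083058
r_EUR = 0.1087 − 0.083058 = 0.025642
r_EUR = 2.56%

2.56%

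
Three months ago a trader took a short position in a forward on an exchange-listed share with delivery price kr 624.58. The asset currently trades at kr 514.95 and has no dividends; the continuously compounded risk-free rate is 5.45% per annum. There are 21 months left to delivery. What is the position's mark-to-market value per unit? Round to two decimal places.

kr 52.81

Current fair forward for the remaining 21 months: F = S·e^(r·T), r = 0.0545
F = 514.95 · e^(0.0545 × 21/12) = 514.95 × 1.100071 = 566.4816
Value of long forward = (F − K)·e^(−rT) = (566.4816 − 624.58) · e^(−0.0545·21/12)
= -58.0984 × 0.909032 = -52.81
Short position value = −(long value) = kr 52.81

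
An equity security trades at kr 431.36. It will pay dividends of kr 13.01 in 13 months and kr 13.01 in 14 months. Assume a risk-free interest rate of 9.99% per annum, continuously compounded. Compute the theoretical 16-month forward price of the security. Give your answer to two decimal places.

PV(dividends) I = 13.01·e^(−0.0999·13/12) + 13.01·e^(−0.0999·14/12)
I = 11.6755 + 11.5787 = 23.2542
F = (S − I)·e^(rT) = (431.36 − 23.2542) · e^(0.0999·16/12)
= 408.1058 · e^0.133200 = 408.1058 × 1.142478 = kr 466.25

kr 466.25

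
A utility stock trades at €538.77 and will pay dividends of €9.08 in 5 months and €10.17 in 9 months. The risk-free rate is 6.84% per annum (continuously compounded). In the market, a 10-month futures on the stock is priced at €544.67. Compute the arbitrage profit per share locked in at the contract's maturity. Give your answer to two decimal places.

PV(dividends) I = 9.08·e^(−0.0684·5/12) + 10.17·e^(−0.0684·9/12) = 18.4863
Fair futures F* = (S − I)·e^(rT) = (538.77 − 18.4863)·e^0.057000 = 520.2837 × 1.058656 = 550.8015
Market €544.67 < fair 550.8015: forward underpriced → reverse cash-and-carry (short the stock, invest proceeds at r, pay the dividends, go long the forward).
Profit at T = |F_mkt − F*| = |544.67 − 550.8015| = €6.13 per share

€6.13 per share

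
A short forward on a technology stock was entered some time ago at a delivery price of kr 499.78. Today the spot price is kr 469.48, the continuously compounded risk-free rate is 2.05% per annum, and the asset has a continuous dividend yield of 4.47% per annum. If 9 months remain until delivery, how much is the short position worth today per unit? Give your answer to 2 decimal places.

kr 38.15

Current fair forward for the remaining 9 months: F = S·e^((r − q)·T), (r − q) = 0.0205 − 0.0447 = -0.0242
F = 469.48 · e^(-0.0242 × 9/12) = 469.48 × 0.982014 = 461.0359
Value of long forward = (F − K)·e^(−rT) = (461.0359 − 499.78) · e^(−0.0205·9/12)
= -38.7441 × 0.984743 = -38.15
Short position value = −(long value) = kr 38.15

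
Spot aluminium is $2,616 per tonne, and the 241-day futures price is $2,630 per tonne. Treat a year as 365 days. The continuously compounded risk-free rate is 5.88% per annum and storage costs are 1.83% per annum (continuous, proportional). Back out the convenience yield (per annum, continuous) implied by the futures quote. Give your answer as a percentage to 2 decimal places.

6.90%

F = S·e^((r+u−y)T) ⇒ (r+u−y) = ln(F/S)/T
ln(2630/2616) = 0.005337; /T ⇒ 0.008083
y = r + u − ln(F/S)/T = 0.0588 + 0.0183 − 0.008083 = 0.069017
y = 6.90%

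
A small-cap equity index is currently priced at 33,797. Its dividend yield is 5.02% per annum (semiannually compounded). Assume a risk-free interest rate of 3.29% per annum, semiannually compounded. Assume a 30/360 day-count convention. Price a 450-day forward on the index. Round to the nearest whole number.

33,089

F = S · (1+r/2)^(2T) / (1+q/2)^(2T)
= 33797 × 1.041634 / 1.063936 = 33797 × 0.979038
F = 33,089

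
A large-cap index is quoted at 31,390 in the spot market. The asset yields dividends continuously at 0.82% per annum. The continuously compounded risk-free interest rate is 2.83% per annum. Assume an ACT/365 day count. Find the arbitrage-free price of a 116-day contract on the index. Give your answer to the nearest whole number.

F = S·e^((r − q)T) = 31390 · e^((0.0283 − 0.0082) × 116/365)
= 31390 · e^0.006388 = 31390 × 1.006408
F = 31,591

31,591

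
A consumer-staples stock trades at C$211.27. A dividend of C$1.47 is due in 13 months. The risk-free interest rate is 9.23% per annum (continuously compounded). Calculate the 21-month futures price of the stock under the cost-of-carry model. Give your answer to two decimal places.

PV(dividends) I = 1.47·e^(−0.0923·13/12)
I = 1.3301
F = (S − I)·e^(rT) = (211.27 − 1.3301) · e^(0.0923·21/12)
= 209.9399 · e^0.161525 = 209.9399 × 1.175302 = C$246.74

C$246.74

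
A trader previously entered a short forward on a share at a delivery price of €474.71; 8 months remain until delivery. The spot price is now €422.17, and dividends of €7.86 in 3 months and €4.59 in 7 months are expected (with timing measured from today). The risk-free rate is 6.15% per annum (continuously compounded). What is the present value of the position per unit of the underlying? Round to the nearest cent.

€45.64

PV(remaining dividends) I = 7.86·e^(−0.0615·3/12) + 4.59·e^(−0.0615·7/12) = 12.1683
Current forward F = (S − I)·e^(rT) = (422.17 − 12.1683)·e^(0.0615·8/12) = 410.0017 × 1.041852 = 427.1611
Value (long) = (F − K)·e^(−rT) = (427.1611 − 474.71) × 0.959829 = -45.6388
Short position value = −(long value) = €45.64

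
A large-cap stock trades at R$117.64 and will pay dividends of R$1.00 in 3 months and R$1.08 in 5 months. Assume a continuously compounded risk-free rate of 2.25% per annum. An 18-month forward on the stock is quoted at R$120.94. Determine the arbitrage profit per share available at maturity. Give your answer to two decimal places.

R$1.40 per share

PV(dividends) I = 1.00·e^(−0.0225·3/12) + 1.08·e^(−0.0225·5/12) = 2.0643
Fair forward F* = (S − I)·e^(rT) = (117.64 − 2.0643)·e^0.033750 = 115.5757 × 1.034326 = 119.5430
Market R$120.94 > fair 119.5430: forward overpriced → cash-and-carry (borrow at r, buy the stock and collect the dividends, short the forward).
Profit at T = |F_mkt − F*| = |120.94 − 119.5430| = R$1.40 per share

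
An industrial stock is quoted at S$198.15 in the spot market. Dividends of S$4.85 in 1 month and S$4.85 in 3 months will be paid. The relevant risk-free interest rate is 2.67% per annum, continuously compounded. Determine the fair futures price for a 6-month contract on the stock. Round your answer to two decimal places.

S$191.03

PV(dividends) I = 4.85·e^(−0.0267·1/12) + 4.85·e^(−0.0267·3/12)
I = 4.8392 + 4.8177 = 9.6569
F = (S − I)·e^(rT) = (198.15 − 9.6569) · e^(0.0267·6/12)
= 188.4931 · e^0.013350 = 188.4931 × 1.013440 = S$191.03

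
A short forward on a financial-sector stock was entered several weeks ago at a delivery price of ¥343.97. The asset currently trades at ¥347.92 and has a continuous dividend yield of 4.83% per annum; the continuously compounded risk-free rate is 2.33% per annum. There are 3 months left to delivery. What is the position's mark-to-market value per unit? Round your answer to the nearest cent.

-¥1.77

Current fair forward for the remaining 3 months: F = S·e^((r − q)·T), (r − q) = 0.0233 − 0.0483 = -0.0250
F = 347.92 · e^(-0.0250 × 3/12) = 347.92 × 0.993769 = 345.7521
Value of long forward = (F − K)·e^(−rT) = (345.7521 − 343.97) · e^(−0.0233·3/12)
= 1.7821 × 0.994192 = 1.77
Short position value = −(long value) = -¥1.77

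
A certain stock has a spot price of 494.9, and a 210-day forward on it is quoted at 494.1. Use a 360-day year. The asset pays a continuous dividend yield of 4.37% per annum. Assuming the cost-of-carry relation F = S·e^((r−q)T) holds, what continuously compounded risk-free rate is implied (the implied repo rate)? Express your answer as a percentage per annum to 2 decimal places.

From F = S·e^((r−q)T): (r − q) = ln(F/S)/T
ln(494.1/494.9) = ln(0.998384) = -0.001617
(r − q) = -0.001617 / (210/360) = -0.002772
r = ln(F/S)/T + q = -0.002772 + 0.0437 = 0.040928
r = 4.09%

4.09%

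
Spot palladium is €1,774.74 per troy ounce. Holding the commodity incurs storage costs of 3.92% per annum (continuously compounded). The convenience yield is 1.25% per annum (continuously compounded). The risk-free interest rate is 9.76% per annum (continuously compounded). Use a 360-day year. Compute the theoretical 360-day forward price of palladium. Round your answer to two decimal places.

Net carry = r + u − y = 0.0976 + 0.0392 − 0.0125 = 0.1243
F = S·e^((r+u−y)T) = 1774.74 · e^(0.1243 × 360/360) = 1774.74 · e^0.12430000
= 1774.74 × 1.13235553 = €2,009.64 per troy ounce

€2,009.64 per troy ounce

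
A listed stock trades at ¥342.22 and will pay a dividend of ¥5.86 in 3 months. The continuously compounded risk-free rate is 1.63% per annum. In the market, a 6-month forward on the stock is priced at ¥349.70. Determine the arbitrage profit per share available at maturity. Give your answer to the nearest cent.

¥10.56 per share

PV(dividends) I = 5.86·e^(−0.0163·3/12) = 5.8362
Fair forward F* = (S − I)·e^(rT) = (342.22 − 5.8362)·e^0.008150 = 336.3838 × 1.008183 = 339.1364
Market ¥349.70 > fair 339.1364: forward overpriced → cash-and-carry (borrow at r, buy the stock and collect the dividends, short the forward).
Profit at T = |F_mkt − F*| = |349.70 − 339.1364| = ¥10.56 per share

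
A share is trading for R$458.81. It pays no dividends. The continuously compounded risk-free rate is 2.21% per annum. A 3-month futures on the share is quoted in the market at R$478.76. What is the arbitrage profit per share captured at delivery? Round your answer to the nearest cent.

R$17.41 per share

Fair futures: F* = S·e^(carry·T), with carry = r = 0.0221
F* = 458.81 · e^(0.0221 × 3/12) = 458.81 · e^0.005525 = 458.81 × 1.005540 = R$461.3518
Market R$478.76 > fair R$461.3518: forward overpriced → cash-and-carry (buy spot, short the forward).
At maturity, profit = |F_mkt − F*| = |478.76 − 461.3518| = R$17.41 per share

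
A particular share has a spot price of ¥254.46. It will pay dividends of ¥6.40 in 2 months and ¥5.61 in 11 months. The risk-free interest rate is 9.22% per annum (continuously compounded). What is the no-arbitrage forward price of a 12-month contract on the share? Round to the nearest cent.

¥266.47

PV(dividends) I = 6.40·e^(−0.0922·2/12) + 5.61·e^(−0.0922·11/12)
I = 6.3024 + 5.1553 = 11.4577
F = (S − I)·e^(rT) = (254.46 − 11.4577) · e^(0.0922·12/12)
= 243.0023 · e^0.092200 = 243.0023 × 1.096584 = ¥266.47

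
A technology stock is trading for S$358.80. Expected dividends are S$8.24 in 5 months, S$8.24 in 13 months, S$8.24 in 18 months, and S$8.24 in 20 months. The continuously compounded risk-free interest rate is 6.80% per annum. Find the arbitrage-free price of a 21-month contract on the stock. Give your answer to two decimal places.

PV(dividends) I = 8.24·e^(−0.0680·5/12) + 8.24·e^(−0.0680·13/12) + 8.24·e^(−0.0680·18/12) + 8.24·e^(−0.0680·20/12)
I = 8.0098 + 7.6548 + 7.4410 + 7.3571 = 30.4627
F = (S − I)·e^(rT) = (358.80 − 30.4627) · e^(0.0680·21/12)
= 328.3373 · e^0.119000 = 328.3373 × 1.126370 = S$369.83

S$369.83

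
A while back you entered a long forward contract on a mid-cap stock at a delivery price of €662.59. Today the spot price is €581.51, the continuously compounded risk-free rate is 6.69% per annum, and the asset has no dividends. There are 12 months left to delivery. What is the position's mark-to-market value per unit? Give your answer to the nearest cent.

Current fair forward for the remaining 12 months: F = S·e^(r·T), r = 0.0669
F = 581.51 · e^(0.0669 × 12/12) = 581.51 × 1.069189 = 621.7441
Value of long forward = (F − K)·e^(−rT) = (621.7441 − 662.59) · e^(−0.0669·12/12)
= -40.8459 × 0.935289 = -38.20

-€38.20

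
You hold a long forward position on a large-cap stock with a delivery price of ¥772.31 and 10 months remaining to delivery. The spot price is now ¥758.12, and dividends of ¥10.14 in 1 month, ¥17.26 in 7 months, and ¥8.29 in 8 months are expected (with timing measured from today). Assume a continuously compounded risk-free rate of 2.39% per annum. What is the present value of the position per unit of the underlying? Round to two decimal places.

PV(remaining dividends) I = 10.14·e^(−0.0239·1/12) + 17.26·e^(−0.0239·7/12) + 8.29·e^(−0.0239·8/12) = 35.2998
Current forward F = (S − I)·e^(rT) = (758.12 − 35.2998)·e^(0.0239·10/12) = 722.8202 × 1.020116 = 737.3605
Value (long) = (F − K)·e^(−rT) = (737.3605 − 772.31) × 0.980280 = -34.2603
Value = -¥34.26

-¥34.26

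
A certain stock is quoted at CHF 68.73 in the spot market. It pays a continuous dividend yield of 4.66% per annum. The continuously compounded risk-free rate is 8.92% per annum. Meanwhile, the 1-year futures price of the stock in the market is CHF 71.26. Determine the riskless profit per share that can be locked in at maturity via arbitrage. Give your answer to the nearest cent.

CHF 0.46 per share

Fair futures: F* = S·e^(carry·T), with carry = (r − q) = 0.0892 − 0.0466 = 0.0426
F* = 68.73 · e^(0.0426 × 1) = 68.73 · e^0.042600 = 68.73 × 1.043520 = CHF 71.7211
Market CHF 71.26 < fair CHF 71.7211: forward underpriced → reverse cash-and-carry (short spot, go long the forward).
At maturity, profit = |F_mkt − F*| = |71.26 − 71.7211| = CHF 0.46 per share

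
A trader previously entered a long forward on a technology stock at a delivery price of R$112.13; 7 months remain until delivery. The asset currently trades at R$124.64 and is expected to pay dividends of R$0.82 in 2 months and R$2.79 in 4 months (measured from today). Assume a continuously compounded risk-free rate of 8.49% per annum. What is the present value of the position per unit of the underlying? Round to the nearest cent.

PV(remaining dividends) I = 0.82·e^(−0.0849·2/12) + 2.79·e^(−0.0849·4/12) = 3.5206
Current forward F = (S − I)·e^(rT) = (124.64 − 3.5206)·e^(0.0849·7/12) = 121.1194 × 1.050772 = 127.2689
Value (long) = (F − K)·e^(−rT) = (127.2689 − 112.13) × 0.951681 = 14.4074
Value = R$14.41

R$14.41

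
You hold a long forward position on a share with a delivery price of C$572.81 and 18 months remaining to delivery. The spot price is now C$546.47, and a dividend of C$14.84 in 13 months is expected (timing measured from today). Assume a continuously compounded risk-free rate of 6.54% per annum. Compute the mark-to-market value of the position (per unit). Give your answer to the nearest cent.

C$13.36

PV(remaining dividends) I = 14.84·e^(−0.0654·13/12) = 13.8250
Current forward F = (S − I)·e^(rT) = (546.47 − 13.8250)·e^(0.0654·18/12) = 532.6450 × 1.103073 = 587.5463
Value (long) = (F − K)·e^(−rT) = (587.5463 − 572.81) × 0.906558 = 13.3593
Value = C$13.36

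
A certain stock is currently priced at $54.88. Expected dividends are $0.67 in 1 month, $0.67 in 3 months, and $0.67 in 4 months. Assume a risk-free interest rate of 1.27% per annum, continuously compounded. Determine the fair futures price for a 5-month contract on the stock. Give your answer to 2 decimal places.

PV(dividends) I = 0.67·e^(−0.0127·1/12) + 0.67·e^(−0.0127·3/12) + 0.67·e^(−0.0127·4/12)
I = 0.6693 + 0.6679 + 0.6672 = 2.0044
F = (S − I)·e^(rT) = (54.88 − 2.0044) · e^(0.0127·5/12)
= 52.8756 · e^0.005292 = 52.8756 × 1.005306 = $53.16

$53.16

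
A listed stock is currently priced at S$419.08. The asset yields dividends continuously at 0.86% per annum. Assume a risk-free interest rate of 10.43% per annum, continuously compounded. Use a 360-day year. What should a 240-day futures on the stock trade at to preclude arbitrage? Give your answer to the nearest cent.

F = S·e^((r − q)T) = 419.08 · e^((0.1043 − 0.0086) × 240/360)
= 419.08 · e^0.063800 = 419.08 × 1.065879
F = S$446.69

S$446.69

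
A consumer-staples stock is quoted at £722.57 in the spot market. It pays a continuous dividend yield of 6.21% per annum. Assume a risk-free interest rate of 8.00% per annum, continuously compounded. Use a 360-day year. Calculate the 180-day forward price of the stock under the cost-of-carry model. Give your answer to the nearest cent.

£729.07

F = S·e^((r − q)T) = 722.57 · e^((0.0800 − 0.0621) × 180/360)
= 722.57 · e^0.008950 = 722.57 × 1.008990
F = £729.07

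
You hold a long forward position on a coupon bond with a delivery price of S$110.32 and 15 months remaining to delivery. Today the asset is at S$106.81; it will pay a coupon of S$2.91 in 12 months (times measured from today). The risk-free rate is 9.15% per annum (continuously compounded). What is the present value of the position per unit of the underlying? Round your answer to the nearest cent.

PV(remaining coupons) I = 2.91·e^(−0.0915·12/12) = 2.6556
Current forward F = (S − I)·e^(rT) = (106.81 − 2.6556)·e^(0.0915·15/12) = 104.1544 × 1.121172 = 116.7750
Value (long) = (F − K)·e^(−rT) = (116.7750 − 110.32) × 0.891923 = 5.7574
Value = S$5.76

S$5.76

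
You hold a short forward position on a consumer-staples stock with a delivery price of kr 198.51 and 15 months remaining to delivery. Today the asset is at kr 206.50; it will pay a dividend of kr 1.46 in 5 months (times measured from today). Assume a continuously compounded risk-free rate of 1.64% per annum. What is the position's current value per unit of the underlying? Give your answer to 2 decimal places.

-kr 10.57

PV(remaining dividends) I = 1.46·e^(−0.0164·5/12) = 1.4501
Current forward F = (S − I)·e^(rT) = (206.50 − 1.4501)·e^(0.0164·15/12) = 205.0499 × 1.020712 = 209.2969
Value (long) = (F − K)·e^(−rT) = (209.2969 − 198.51) × 0.979709 = 10.5680
Short position value = −(long value) = -kr 10.57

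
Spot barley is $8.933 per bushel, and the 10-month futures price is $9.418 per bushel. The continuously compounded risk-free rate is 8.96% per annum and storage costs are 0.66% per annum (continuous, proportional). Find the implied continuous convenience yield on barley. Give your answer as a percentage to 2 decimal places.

3.28%

F = S·e^((r+u−y)T) ⇒ (r+u−y) = ln(F/S)/T
ln(9.418/8.933) = 0.052870; /T ⇒ 0.063444
y = r + u − ln(F/S)/T = 0.0896 + 0.0066 − 0.063444 = 0.032756
y = 3.28%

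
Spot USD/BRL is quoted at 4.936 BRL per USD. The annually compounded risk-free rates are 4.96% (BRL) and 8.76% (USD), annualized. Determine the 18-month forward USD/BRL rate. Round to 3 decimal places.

By covered interest parity, F = S · (1+r_BRL)^T / (1+r_USD)^T
= 4.936 × 1.075315 / 1.134237 = 4.936 × 0.948051
F = 4.680 BRL per USD

4.680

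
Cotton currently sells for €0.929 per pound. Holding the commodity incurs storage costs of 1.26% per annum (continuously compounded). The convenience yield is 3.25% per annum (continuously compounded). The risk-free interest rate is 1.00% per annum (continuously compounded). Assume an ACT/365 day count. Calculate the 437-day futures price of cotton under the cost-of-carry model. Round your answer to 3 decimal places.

Net carry = r + u − y = 0.0100 + 0.0126 − 0.0325 = -0.0099
F = S·e^((r+u−y)T) = 0.929 · e^(-0.0099 × 437/365) = 0.929 · e^-0.011853
= 0.929 × 0.988217 = €0.918 per pound

€0.918 per pound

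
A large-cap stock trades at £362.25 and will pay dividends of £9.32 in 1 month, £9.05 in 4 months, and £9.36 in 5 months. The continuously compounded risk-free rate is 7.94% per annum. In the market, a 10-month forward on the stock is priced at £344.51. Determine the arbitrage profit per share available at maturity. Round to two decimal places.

£13.54 per share

PV(dividends) I = 9.32·e^(−0.0794·1/12) + 9.05·e^(−0.0794·4/12) + 9.36·e^(−0.0794·5/12) = 27.1276
Fair forward F* = (S − I)·e^(rT) = (362.25 − 27.1276)·e^0.066167 = 335.1224 × 1.068405 = 358.0464
Market £344.51 < fair 358.0464: forward underpriced → reverse cash-and-carry (short the stock, invest proceeds at r, pay the dividends, go long the forward).
Profit at T = |F_mkt − F*| = |344.51 − 358.0464| = £13.54 per share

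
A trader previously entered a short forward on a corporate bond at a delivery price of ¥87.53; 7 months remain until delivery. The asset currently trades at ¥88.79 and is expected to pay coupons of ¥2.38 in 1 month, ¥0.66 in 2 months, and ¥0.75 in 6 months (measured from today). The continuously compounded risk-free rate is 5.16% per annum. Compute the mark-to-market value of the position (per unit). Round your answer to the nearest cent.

-¥0.10

PV(remaining coupons) I = 2.38·e^(−0.0516·1/12) + 0.66·e^(−0.0516·2/12) + 0.75·e^(−0.0516·6/12) = 3.7550
Current forward F = (S − I)·e^(rT) = (88.79 − 3.7550)·e^(0.0516·7/12) = 85.0350 × 1.030558 = 87.6335
Value (long) = (F − K)·e^(−rT) = (87.6335 − 87.53) × 0.970348 = 0.1004
Short position value = −(long value) = -¥0.10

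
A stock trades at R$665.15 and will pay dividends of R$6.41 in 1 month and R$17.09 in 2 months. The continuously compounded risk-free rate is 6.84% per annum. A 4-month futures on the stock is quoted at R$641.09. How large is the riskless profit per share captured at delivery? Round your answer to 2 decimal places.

R$15.59 per share

PV(dividends) I = 6.41·e^(−0.0684·1/12) + 17.09·e^(−0.0684·2/12) = 23.2698
Fair futures F* = (S − I)·e^(rT) = (665.15 − 23.2698)·e^0.022800 = 641.8802 × 1.023062 = 656.6832
Market R$641.09 < fair 656.6832: forward underpriced → reverse cash-and-carry (short the stock, invest proceeds at r, pay the dividends, go long the forward).
Profit at T = |F_mkt − F*| = |641.09 − 656.6832| = R$15.59 per share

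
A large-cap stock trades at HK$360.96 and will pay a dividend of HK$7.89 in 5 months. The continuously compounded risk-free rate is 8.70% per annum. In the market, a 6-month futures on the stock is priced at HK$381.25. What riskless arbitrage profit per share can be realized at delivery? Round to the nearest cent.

HK$12.19 per share

PV(dividends) I = 7.89·e^(−0.0870·5/12) = 7.6091
Fair futures F* = (S − I)·e^(rT) = (360.96 − 7.6091)·e^0.043500 = 353.3509 × 1.044460 = 369.0609
Market HK$381.25 > fair 369.0609: forward overpriced → cash-and-carry (borrow at r, buy the stock and collect the dividends, short the forward).
Profit at T = |F_mkt − F*| = |381.25 − 369.0609| = HK$12.19 per share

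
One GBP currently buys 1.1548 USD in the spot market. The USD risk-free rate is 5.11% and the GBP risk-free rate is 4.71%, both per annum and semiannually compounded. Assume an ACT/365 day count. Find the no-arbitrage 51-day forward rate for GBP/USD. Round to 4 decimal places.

1.1554

By covered interest parity, F = S · (1+r_USD/2)^(2T) / (1+r_GBP/2)^(2T)
= 1.1548 × 1.007075 / 1.006526 = 1.1548 × 1.000545
F = 1.1554 USD per GBP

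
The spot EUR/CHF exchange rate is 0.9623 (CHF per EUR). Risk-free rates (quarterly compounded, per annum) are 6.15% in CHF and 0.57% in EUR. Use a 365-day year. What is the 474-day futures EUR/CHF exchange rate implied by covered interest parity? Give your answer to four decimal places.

By covered interest parity, F = S · (1+r_CHF/4)^(4T) / (1+r_EUR/4)^(4T)
= 0.9623 × 1.082484 / 1.007424 = 0.9623 × 1.074507
F = 1.0340 CHF per EUR

1.0340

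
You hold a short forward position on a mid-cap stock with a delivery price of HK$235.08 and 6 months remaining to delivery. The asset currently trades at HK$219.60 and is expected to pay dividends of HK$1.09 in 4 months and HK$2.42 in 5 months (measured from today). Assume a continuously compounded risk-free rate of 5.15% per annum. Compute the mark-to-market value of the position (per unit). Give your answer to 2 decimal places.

PV(remaining dividends) I = 1.09·e^(−0.0515·4/12) + 2.42·e^(−0.0515·5/12) = 3.4401
Current forward F = (S − I)·e^(rT) = (219.60 − 3.4401)·e^(0.0515·6/12) = 216.1599 × 1.026084 = 221.7982
Value (long) = (F − K)·e^(−rT) = (221.7982 − 235.08) × 0.974579 = -12.9442
Short position value = −(long value) = HK$12.94

HK$12.94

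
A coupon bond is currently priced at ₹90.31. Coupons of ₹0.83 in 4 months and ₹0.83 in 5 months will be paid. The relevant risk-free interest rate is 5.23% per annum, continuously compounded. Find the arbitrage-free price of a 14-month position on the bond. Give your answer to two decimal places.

PV(coupons) I = 0.83·e^(−0.0523·4/12) + 0.83·e^(−0.0523·5/12)
I = 0.8157 + 0.8121 = 1.6278
F = (S − I)·e^(rT) = (90.31 − 1.6278) · e^(0.0523·14/12)
= 88.6822 · e^0.061017 = 88.6822 × 1.062917 = ₹94.26

₹94.26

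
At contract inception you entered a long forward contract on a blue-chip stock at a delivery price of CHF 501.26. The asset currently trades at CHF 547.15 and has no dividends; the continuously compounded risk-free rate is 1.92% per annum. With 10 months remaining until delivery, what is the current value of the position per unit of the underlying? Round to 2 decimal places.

CHF 53.85

Current fair forward for the remaining 10 months: F = S·e^(r·T), r = 0.0192
F = 547.15 · e^(0.0192 × 10/12) = 547.15 × 1.016129 = 555.9750
Value of long forward = (F − K)·e^(−rT) = (555.9750 − 501.26) · e^(−0.0192·10/12)
= 54.7150 × 0.984127 = 53.85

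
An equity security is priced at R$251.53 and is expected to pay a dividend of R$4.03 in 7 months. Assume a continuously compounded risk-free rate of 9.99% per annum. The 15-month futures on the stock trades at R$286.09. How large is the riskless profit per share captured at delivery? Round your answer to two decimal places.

R$5.41 per share

PV(dividends) I = 4.03·e^(−0.0999·7/12) = 3.8019
Fair futures F* = (S − I)·e^(rT) = (251.53 − 3.8019)·e^0.124875 = 247.7281 × 1.133007 = 280.6777
Market R$286.09 > fair 280.6777: forward overpriced → cash-and-carry (borrow at r, buy the stock and collect the dividends, short the forward).
Profit at T = |F_mkt − F*| = |286.09 − 280.6777| = R$5.41 per share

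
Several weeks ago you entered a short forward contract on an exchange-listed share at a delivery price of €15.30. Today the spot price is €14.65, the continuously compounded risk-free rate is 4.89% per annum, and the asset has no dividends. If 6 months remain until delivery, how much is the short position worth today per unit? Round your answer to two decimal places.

Current fair forward for the remaining 6 months: F = S·e^(r·T), r = 0.0489
F = 14.65 · e^(0.0489 × 6/12) = 14.65 × 1.024751 = 15.0126
Value of long forward = (F − K)·e^(−rT) = (15.0126 − 15.30) · e^(−0.0489·6/12)
= -0.2874 × 0.975846 = -0.28
Short position value = −(long value) = €0.28

€0.28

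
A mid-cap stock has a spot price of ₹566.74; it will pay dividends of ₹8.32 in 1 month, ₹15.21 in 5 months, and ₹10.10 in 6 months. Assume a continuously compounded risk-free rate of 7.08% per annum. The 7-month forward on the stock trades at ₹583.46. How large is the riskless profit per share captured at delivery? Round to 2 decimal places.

PV(dividends) I = 8.32·e^(−0.0708·1/12) + 15.21·e^(−0.0708·5/12) + 10.10·e^(−0.0708·6/12) = 32.7876
Fair forward F* = (S − I)·e^(rT) = (566.74 − 32.7876)·e^0.041300 = 533.9524 × 1.042165 = 556.4665
Market ₹583.46 > fair 556.4665: forward overpriced → cash-and-carry (borrow at r, buy the stock and collect the dividends, short the forward).
Profit at T = |F_mkt − F*| = |583.46 − 556.4665| = ₹26.99 per share

₹26.99 per share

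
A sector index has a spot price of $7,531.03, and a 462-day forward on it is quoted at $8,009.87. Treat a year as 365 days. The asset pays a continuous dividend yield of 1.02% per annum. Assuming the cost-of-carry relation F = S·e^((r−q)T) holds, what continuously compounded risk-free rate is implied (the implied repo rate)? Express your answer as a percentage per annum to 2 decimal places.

5.89%

From F = S·e^((r−q)T): (r − q) = ln(F/S)/T
ln(8009.87/7531.03) = ln(1.063582) = 0.061642
(r − q) = 0.061642 / (462/365) = 0.048700
r = ln(F/S)/T + q = 0.048700 + 0.0102 = 0.058900
r = 5.89%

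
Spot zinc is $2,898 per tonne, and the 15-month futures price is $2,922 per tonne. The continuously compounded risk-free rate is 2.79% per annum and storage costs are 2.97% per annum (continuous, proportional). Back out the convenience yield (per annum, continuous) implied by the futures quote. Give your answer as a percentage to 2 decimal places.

F = S·e^((r+u−y)T) ⇒ (r+u−y) = ln(F/S)/T
ln(2922/2898) = 0.008247; /T ⇒ 0.006598
y = r + u − ln(F/S)/T = 0.0279 + 0.0297 − 0.006598 = 0.051002
y = 5.10%

5.10%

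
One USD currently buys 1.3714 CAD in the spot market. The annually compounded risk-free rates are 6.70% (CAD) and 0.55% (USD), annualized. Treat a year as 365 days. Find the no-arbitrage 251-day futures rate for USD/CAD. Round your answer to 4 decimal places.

By covered interest parity, F = S · (1+r_CAD)^T / (1+r_USD)^T
= 1.3714 × 1.045606 / 1.003779 = 1.3714 × 1.041670
F = 1.4285 CAD per USD

1.4285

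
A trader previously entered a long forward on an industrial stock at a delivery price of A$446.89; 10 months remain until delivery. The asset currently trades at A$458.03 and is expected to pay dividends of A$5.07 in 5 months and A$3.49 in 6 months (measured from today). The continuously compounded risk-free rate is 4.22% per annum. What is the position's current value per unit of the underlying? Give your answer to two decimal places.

PV(remaining dividends) I = 5.07·e^(−0.0422·5/12) + 3.49·e^(−0.0422·6/12) = 8.3988
Current forward F = (S − I)·e^(rT) = (458.03 − 8.3988)·e^(0.0422·10/12) = 449.6312 × 1.035792 = 465.7244
Value (long) = (F − K)·e^(−rT) = (465.7244 − 446.89) × 0.965444 = 18.1836
Value = A$18.18

A$18.18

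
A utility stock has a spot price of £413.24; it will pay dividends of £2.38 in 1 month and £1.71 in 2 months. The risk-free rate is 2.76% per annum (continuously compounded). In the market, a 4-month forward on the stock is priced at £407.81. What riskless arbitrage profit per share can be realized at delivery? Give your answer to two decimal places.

PV(dividends) I = 2.38·e^(−0.0276·1/12) + 1.71·e^(−0.0276·2/12) = 4.0767
Fair forward F* = (S − I)·e^(rT) = (413.24 − 4.0767)·e^0.009200 = 409.1633 × 1.009242 = 412.9448
Market £407.81 < fair 412.9448: forward underpriced → reverse cash-and-carry (short the stock, invest proceeds at r, pay the dividends, go long the forward).
Profit at T = |F_mkt − F*| = |407.81 − 412.9448| = £5.13 per share

£5.13 per share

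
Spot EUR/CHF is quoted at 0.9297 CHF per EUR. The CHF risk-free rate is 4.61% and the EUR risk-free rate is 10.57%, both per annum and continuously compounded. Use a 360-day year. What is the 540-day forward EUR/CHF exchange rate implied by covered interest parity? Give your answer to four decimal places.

F = S·e^((r_CHF − r_EUR)T) = 0.9297 · e^((0.0461 − 0.1057) × 540/360)
= 0.9297 · e^-0.089400 = 0.9297 × 0.914480
F = 0.8502 CHF per EUR

0.8502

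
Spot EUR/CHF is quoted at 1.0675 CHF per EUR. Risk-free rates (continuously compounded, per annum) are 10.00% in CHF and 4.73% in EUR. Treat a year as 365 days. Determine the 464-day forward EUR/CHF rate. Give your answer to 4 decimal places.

F = S·e^((r_CHF − r_EUR)T) = 1.0675 · e^((0.1000 − 0.0473) × 464/365)
= 1.0675 · e^0.066994 = 1.0675 × 1.069289
F = 1.1415 CHF per EUR

1.1415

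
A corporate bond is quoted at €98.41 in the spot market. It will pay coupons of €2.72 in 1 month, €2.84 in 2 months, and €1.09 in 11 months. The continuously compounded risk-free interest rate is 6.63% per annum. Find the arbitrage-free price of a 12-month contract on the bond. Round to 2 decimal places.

PV(coupons) I = 2.72·e^(−0.0663·1/12) + 2.84·e^(−0.0663·2/12) + 1.09·e^(−0.0663·11/12)
I = 2.7050 + 2.8088 + 1.0257 = 6.5395
F = (S − I)·e^(rT) = (98.41 − 6.5395) · e^(0.0663·12/12)
= 91.8705 · e^0.066300 = 91.8705 × 1.068547 = €98.17

€98.17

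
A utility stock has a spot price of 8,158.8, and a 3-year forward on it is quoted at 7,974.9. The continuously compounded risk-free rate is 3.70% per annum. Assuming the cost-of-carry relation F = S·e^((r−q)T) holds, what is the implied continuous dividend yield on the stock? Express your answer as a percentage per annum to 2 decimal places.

From F = S·e^((r−q)T): (r − q) = ln(F/S)/T
ln(7974.9/8158.8) = ln(0.977460) = -0.022798
(r − q) = -0.022798 / (3) = -0.007599
q = r − ln(F/S)/T = 0.0370 + 0.007599 = 0.044599
q = 4.46%

4.46%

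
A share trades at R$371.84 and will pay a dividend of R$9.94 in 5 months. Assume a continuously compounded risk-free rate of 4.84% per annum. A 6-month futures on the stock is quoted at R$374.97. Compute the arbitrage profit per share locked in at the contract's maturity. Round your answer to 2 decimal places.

PV(dividends) I = 9.94·e^(−0.0484·5/12) = 9.7416
Fair futures F* = (S − I)·e^(rT) = (371.84 − 9.7416)·e^0.024200 = 362.0984 × 1.024495 = 370.9680
Market R$374.97 > fair 370.9680: forward overpriced → cash-and-carry (borrow at r, buy the stock and collect the dividends, short the forward).
Profit at T = |F_mkt − F*| = |374.97 − 370.9680| = R$4.00 per share

R$4.00 per share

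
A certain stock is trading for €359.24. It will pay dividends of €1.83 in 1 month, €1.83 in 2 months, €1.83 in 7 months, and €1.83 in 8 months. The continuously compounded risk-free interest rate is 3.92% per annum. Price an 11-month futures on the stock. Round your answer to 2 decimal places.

€364.91

PV(dividends) I = 1.83·e^(−0.0392·1/12) + 1.83·e^(−0.0392·2/12) + 1.83·e^(−0.0392·7/12) + 1.83·e^(−0.0392·8/12)
I = 1.8240 + 1.8181 + 1.7886 + 1.7828 = 7.2135
F = (S − I)·e^(rT) = (359.24 − 7.2135) · e^(0.0392·11/12)
= 352.0265 · e^0.035933 = 352.0265 × 1.036586 = €364.91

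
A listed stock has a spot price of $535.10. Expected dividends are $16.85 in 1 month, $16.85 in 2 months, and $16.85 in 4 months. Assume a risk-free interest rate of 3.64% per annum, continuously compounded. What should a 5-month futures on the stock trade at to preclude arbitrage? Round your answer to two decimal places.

$492.32

PV(dividends) I = 16.85·e^(−0.0364·1/12) + 16.85·e^(−0.0364·2/12) + 16.85·e^(−0.0364·4/12)
I = 16.7990 + 16.7481 + 16.6468 = 50.1939
F = (S − I)·e^(rT) = (535.10 − 50.1939) · e^(0.0364·5/12)
= 484.9061 · e^0.015167 = 484.9061 × 1.015283 = $492.32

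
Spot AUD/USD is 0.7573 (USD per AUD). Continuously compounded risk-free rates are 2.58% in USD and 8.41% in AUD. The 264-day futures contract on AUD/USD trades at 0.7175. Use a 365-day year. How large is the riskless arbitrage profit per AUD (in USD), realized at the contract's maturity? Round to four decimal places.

0.0085 per AUD (in USD)

Fair futures: F* = S·e^(carry·T), with carry = (r_USD − r_AUD) = 0.0258 − 0.0841 = -0.0583
F* = 0.7573 · e^(-0.0583 × 264/365) = 0.7573 · e^-0.042168 = 0.7573 × 0.958709 = 0.7260
Market 0.7175 < fair 0.7260: forward underpriced → reverse cash-and-carry (short spot, go long the forward).
At maturity, profit = |F_mkt − F*| = |0.7175 − 0.7260| = 0.0085 per AUD (in USD)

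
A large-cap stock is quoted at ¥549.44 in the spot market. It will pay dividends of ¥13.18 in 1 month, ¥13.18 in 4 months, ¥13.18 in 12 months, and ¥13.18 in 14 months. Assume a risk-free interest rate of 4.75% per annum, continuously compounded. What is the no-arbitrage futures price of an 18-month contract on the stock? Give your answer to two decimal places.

¥535.10

PV(dividends) I = 13.18·e^(−0.0475·1/12) + 13.18·e^(−0.0475·4/12) + 13.18·e^(−0.0475·12/12) + 13.18·e^(−0.0475·14/12)
I = 13.1279 + 12.9730 + 12.5686 + 12.4695 = 51.1390
F = (S − I)·e^(rT) = (549.44 − 51.1390) · e^(0.0475·18/12)
= 498.3010 · e^0.071250 = 498.3010 × 1.073850 = ¥535.10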